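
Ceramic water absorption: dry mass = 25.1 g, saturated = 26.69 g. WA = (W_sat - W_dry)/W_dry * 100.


WA = (26.69 - 25.1) / 25.1 * 100 = 6.33%

6.33


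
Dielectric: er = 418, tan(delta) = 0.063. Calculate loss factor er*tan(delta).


Loss = 418 * 0.063 = 26.334

26.334


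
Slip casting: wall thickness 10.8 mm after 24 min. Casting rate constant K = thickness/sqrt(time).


K = 10.8 / sqrt(24) = 10.8 / 4.899 = 2.205 mm/min^0.5

2.205


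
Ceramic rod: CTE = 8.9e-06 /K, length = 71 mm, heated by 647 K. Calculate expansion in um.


dL = 8.9e-06 * 71 * 647 * 1000 = 408.839 um

408.839


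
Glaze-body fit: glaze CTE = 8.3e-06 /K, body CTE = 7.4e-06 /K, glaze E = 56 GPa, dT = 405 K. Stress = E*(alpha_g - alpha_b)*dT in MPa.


Stress = 56*1000*(8.3e-06 - 7.4e-06)*405 = 20.4 MPa

20.4


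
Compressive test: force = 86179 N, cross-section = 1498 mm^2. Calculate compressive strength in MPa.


CS = 86179 / 1498 = 57.5 MPa

57.5


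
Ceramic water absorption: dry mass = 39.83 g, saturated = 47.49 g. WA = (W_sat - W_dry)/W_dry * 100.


WA = (47.49 - 39.83) / 39.83 * 100 = 19.23%

19.23


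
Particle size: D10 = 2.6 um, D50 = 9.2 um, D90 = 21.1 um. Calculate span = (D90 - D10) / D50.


Span = (21.1 - 2.6) / 9.2 = 18.5 / 9.2 = 2.011

2.011


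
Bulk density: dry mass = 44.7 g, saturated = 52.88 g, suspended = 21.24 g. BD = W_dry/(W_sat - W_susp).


BD = 44.7 / (52.88 - 21.24) = 44.7 / 31.64 = 1.413 g/cm^3

1.413


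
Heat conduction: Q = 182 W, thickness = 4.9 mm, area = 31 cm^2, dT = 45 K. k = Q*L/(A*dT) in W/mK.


k = 182*4.9/1000/(31/10000*45) = 6.39 W/mK

6.39


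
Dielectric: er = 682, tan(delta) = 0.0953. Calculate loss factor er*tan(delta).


Loss = 682 * 0.0953 = 64.995

64.995


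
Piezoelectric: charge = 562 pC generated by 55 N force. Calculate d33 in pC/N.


d33 = 562 / 55 = 10.2 pC/N

10.2


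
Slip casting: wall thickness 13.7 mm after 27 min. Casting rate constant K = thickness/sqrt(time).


K = 13.7 / sqrt(27) = 13.7 / 5.1962 = 2.637 mm/min^0.5

2.637


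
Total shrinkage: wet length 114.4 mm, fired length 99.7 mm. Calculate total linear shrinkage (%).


TS = (114.4 - 99.7) / 114.4 * 100 = 12.85%

12.85


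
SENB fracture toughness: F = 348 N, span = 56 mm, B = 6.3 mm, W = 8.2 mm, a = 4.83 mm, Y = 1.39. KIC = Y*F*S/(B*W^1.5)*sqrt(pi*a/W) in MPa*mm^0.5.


KIC = 1.39*348*56/(6.3*8.2^1.5)*sqrt(pi*4.83/8.2) = 249.09

249.09


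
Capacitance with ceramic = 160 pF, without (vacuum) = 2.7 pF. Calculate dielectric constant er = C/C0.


er = 160 / 2.7 = 59.26

59.26


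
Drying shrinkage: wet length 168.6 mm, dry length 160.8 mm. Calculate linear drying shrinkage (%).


DS = (168.6 - 160.8) / 168.6 * 100 = 4.63%

4.63


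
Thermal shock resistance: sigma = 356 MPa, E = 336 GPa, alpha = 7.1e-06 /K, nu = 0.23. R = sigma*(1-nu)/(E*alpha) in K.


R = 356*(1-0.23)/(336*1000*7.1e-06) = 115 K

115


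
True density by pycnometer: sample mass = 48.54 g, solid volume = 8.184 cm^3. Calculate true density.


TD = 48.54 / 8.184 = 5.931 g/cm^3

5.931


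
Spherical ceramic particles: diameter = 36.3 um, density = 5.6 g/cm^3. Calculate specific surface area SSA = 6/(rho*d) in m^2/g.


SSA = 6 / (5.6 * 36.3) = 0.03 m^2/g

0.03


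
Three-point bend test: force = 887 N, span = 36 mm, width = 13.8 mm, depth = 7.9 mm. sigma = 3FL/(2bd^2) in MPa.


sigma = 3*887*36/(2*13.8*7.9^2) = 55.6 MPa

55.6


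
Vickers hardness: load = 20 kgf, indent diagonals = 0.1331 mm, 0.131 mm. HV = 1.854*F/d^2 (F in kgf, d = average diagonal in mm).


d_avg = (0.1331+0.131)/2 = 0.13205 mm
HV = 1.854*20/0.13205^2 = 2126

2126


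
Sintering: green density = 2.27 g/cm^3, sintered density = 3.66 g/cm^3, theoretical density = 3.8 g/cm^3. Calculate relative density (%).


Relative = 3.66 / 3.8 * 100 = 96.3%

96.3


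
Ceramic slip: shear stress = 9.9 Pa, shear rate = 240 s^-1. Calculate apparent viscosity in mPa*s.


eta = tau/gamma * 1000 = 9.9/240 * 1000 = 41.3 mPa*s

41.3


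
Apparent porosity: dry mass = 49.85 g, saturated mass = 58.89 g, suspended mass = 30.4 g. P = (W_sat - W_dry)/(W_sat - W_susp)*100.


P = (58.89 - 49.85) / (58.89 - 30.4) * 100 = 9.04 / 28.49 * 100 = 31.7%

31.7


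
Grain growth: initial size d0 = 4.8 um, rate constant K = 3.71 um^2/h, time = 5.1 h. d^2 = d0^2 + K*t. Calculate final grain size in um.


d^2 = 4.8^2 + 3.71*5.1 = 41.961
d = sqrt(41.961) = 6.48 um

6.48


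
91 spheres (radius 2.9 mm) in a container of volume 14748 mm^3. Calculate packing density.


V_sphere = 4/3*pi*2.9^3 = 102.1604 mm^3
Total V = 91*102.1604 = 9296.5964 mm^3
PD = 9296.5964 / 14748 = 0.63

0.63


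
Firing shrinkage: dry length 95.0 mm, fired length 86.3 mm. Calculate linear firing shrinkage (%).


FS = (95.0 - 86.3) / 95.0 * 100 = 9.16%

9.16


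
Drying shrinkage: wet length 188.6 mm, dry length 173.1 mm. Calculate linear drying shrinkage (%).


DS = (188.6 - 173.1) / 188.6 * 100 = 8.22%

8.22


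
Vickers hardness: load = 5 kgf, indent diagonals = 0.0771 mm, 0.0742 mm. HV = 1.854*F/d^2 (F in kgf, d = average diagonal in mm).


d_avg = (0.0771+0.0742)/2 = 0.07565 mm
HV = 1.854*5/0.07565^2 = 1620

1620


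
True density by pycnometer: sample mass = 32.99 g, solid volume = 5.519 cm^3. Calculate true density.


TD = 32.99 / 5.519 = 5.978 g/cm^3

5.978


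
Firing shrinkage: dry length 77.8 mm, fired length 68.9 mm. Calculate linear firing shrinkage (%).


FS = (77.8 - 68.9) / 77.8 * 100 = 11.44%

11.44


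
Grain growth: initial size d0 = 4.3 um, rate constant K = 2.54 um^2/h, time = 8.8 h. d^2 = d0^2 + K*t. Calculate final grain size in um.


d^2 = 4.3^2 + 2.54*8.8 = 40.842
d = sqrt(40.842) = 6.39 um

6.39


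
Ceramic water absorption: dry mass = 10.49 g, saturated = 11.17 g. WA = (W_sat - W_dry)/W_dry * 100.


WA = (11.17 - 10.49) / 10.49 * 100 = 6.48%

6.48


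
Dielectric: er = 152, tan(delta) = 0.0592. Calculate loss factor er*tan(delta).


Loss = 152 * 0.0592 = 8.998

8.998


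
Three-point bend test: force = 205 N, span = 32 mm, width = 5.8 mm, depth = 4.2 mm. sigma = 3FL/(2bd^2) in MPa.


sigma = 3*205*32/(2*5.8*4.2^2) = 96.2 MPa

96.2


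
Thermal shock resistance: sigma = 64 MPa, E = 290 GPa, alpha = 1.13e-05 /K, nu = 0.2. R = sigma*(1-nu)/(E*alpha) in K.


R = 64*(1-0.2)/(290*1000*1.13e-05) = 16 K

16


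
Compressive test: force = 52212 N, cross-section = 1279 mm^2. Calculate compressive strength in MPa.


CS = 52212 / 1279 = 40.8 MPa

40.8


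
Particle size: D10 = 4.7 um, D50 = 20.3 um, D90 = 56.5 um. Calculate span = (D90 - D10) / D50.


Span = (56.5 - 4.7) / 20.3 = 51.8 / 20.3 = 2.552

2.552


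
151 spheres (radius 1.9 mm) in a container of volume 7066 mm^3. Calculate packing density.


V_sphere = 4/3*pi*1.9^3 = 28.7309 mm^3
Total V = 151*28.7309 = 4338.3659 mm^3
PD = 4338.3659 / 7066 = 0.614

0.614


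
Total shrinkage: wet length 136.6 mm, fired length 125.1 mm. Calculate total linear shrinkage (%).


TS = (136.6 - 125.1) / 136.6 * 100 = 8.42%

8.42


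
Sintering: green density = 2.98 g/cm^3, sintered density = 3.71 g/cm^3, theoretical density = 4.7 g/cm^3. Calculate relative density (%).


Relative = 3.71 / 4.7 * 100 = 78.9%

78.9


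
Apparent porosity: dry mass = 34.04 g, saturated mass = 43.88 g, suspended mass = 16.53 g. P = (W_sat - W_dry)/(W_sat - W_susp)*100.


P = (43.88 - 34.04) / (43.88 - 16.53) * 100 = 9.84 / 27.35 * 100 = 36.0%

36.0


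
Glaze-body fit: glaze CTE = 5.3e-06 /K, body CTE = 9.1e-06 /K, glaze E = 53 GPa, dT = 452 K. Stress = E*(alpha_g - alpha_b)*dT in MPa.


Stress = 53*1000*(5.3e-06 - 9.1e-06)*452 = -91.0 MPa

-91.0


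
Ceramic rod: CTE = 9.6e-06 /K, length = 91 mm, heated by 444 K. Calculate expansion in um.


dL = 9.6e-06 * 91 * 444 * 1000 = 387.878 um

387.878


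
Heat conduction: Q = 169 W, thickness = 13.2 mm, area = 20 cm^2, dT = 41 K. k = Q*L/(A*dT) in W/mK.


k = 169*13.2/1000/(20/10000*41) = 27.2 W/mK

27.2


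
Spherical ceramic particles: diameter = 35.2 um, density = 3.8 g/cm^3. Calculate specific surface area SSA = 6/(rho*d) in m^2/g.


SSA = 6 / (3.8 * 35.2) = 0.045 m^2/g

0.045


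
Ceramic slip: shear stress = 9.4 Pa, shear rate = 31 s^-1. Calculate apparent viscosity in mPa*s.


eta = tau/gamma * 1000 = 9.4/31 * 1000 = 303.2 mPa*s

303.2


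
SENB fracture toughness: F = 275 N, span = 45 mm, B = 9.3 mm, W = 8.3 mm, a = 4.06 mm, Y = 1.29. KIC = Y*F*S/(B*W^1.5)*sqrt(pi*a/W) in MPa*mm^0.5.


KIC = 1.29*275*45/(9.3*8.3^1.5)*sqrt(pi*4.06/8.3) = 88.99

88.99


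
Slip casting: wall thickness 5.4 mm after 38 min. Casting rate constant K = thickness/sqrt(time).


K = 5.4 / sqrt(38) = 5.4 / 6.1644 = 0.876 mm/min^0.5

0.876


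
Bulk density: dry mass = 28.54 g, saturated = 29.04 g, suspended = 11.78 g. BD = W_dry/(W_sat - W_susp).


BD = 28.54 / (29.04 - 11.78) = 28.54 / 17.26 = 1.654 g/cm^3

1.654


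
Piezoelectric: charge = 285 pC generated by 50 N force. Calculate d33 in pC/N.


d33 = 285 / 50 = 5.7 pC/N

5.7


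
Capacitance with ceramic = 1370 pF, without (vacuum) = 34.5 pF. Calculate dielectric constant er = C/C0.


er = 1370 / 34.5 = 39.71

39.71


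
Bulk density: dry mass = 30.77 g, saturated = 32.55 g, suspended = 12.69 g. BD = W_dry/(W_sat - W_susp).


BD = 30.77 / (32.55 - 12.69) = 30.77 / 19.86 = 1.549 g/cm^3

1.549


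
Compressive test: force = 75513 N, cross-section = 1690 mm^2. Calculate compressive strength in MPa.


CS = 75513 / 1690 = 44.7 MPa

44.7


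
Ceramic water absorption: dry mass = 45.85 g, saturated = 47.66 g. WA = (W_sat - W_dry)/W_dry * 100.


WA = (47.66 - 45.85) / 45.85 * 100 = 3.95%

3.95


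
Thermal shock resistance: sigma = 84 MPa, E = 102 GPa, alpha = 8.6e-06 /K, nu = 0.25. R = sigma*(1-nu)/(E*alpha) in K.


R = 84*(1-0.25)/(102*1000*8.6e-06) = 72 K

72


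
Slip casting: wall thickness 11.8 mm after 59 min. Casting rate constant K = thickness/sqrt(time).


K = 11.8 / sqrt(59) = 11.8 / 7.6811 = 1.536 mm/min^0.5

1.536


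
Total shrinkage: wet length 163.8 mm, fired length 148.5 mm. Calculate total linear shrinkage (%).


TS = (163.8 - 148.5) / 163.8 * 100 = 9.34%

9.34


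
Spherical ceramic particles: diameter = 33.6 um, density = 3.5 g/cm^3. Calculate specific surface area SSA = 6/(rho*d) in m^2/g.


SSA = 6 / (3.5 * 33.6) = 0.051 m^2/g

0.051


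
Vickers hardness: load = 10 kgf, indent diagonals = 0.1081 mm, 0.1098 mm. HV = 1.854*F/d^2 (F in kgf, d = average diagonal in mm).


d_avg = (0.1081+0.1098)/2 = 0.10895 mm
HV = 1.854*10/0.10895^2 = 1562

1562


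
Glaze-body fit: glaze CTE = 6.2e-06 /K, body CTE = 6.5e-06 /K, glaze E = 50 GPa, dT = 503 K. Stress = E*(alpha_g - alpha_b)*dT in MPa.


Stress = 50*1000*(6.2e-06 - 6.5e-06)*503 = -7.5 MPa

-7.5


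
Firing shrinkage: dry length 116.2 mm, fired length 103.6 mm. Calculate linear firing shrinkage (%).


FS = (116.2 - 103.6) / 116.2 * 100 = 10.84%

10.84


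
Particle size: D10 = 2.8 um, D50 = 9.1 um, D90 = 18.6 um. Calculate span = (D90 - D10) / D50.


Span = (18.6 - 2.8) / 9.1 = 15.8 / 9.1 = 1.736

1.736


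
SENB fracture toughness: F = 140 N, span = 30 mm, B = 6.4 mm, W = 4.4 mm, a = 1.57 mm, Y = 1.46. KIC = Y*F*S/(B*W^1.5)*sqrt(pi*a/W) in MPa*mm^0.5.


KIC = 1.46*140*30/(6.4*4.4^1.5)*sqrt(pi*1.57/4.4) = 109.91

109.91


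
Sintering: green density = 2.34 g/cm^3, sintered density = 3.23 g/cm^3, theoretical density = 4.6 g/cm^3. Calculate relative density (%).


Relative = 3.23 / 4.6 * 100 = 70.2%

70.2


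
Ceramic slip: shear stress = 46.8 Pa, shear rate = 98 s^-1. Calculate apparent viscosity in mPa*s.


eta = tau/gamma * 1000 = 46.8/98 * 1000 = 477.6 mPa*s

477.6


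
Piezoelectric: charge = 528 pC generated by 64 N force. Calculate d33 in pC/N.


d33 = 528 / 64 = 8.3 pC/N

8.3


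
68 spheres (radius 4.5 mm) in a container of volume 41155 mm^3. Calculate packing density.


V_sphere = 4/3*pi*4.5^3 = 381.7035 mm^3
Total V = 68*381.7035 = 25955.838 mm^3
PD = 25955.838 / 41155 = 0.631

0.631


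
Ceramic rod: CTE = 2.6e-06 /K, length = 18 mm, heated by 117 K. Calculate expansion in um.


dL = 2.6e-06 * 18 * 117 * 1000 = 5.476 um

5.476


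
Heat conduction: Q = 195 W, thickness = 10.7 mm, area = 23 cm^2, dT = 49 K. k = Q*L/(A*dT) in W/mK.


k = 195*10.7/1000/(23/10000*49) = 18.51 W/mK

18.51


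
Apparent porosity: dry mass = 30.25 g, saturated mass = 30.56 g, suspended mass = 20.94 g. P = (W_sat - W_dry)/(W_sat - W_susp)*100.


P = (30.56 - 30.25) / (30.56 - 20.94) * 100 = 0.31 / 9.62 * 100 = 3.2%

3.2


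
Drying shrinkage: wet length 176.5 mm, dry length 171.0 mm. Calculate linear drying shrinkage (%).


DS = (176.5 - 171.0) / 176.5 * 100 = 3.12%

3.12


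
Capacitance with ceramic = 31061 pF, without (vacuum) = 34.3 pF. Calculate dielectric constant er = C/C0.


er = 31061 / 34.3 = 905.57

905.57


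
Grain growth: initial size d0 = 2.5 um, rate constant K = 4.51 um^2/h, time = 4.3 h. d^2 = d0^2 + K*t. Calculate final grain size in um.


d^2 = 2.5^2 + 4.51*4.3 = 25.643
d = sqrt(25.643) = 5.06 um

5.06


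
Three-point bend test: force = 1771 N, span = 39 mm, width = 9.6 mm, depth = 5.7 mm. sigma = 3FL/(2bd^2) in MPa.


sigma = 3*1771*39/(2*9.6*5.7^2) = 332.2 MPa

332.2


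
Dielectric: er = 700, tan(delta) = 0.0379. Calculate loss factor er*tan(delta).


Loss = 700 * 0.0379 = 26.53

26.53


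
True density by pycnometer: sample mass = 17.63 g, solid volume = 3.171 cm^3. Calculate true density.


TD = 17.63 / 3.171 = 5.56 g/cm^3

5.56


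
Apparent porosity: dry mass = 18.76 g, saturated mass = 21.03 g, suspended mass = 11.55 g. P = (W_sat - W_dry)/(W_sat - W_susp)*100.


P = (21.03 - 18.76) / (21.03 - 11.55) * 100 = 2.27 / 9.48 * 100 = 23.9%

23.9


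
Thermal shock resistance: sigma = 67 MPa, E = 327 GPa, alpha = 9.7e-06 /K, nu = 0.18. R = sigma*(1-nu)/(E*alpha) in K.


R = 67*(1-0.18)/(327*1000*9.7e-06) = 17 K

17


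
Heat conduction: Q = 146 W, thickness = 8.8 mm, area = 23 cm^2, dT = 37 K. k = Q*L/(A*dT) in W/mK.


k = 146*8.8/1000/(23/10000*37) = 15.1 W/mK

15.1


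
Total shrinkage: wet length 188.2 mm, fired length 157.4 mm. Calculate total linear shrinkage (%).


TS = (188.2 - 157.4) / 188.2 * 100 = 16.37%

16.37


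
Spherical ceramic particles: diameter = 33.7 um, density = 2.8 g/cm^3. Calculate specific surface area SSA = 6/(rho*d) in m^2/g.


SSA = 6 / (2.8 * 33.7) = 0.064 m^2/g

0.064


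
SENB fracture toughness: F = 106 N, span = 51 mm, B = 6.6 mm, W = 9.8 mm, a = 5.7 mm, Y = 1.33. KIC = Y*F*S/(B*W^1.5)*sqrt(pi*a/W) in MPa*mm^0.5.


KIC = 1.33*106*51/(6.6*9.8^1.5)*sqrt(pi*5.7/9.8) = 48.0

48.0


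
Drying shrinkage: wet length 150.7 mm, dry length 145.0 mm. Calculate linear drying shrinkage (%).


DS = (150.7 - 145.0) / 150.7 * 100 = 3.78%

3.78


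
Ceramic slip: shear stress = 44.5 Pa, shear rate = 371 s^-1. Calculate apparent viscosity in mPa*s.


eta = tau/gamma * 1000 = 44.5/371 * 1000 = 119.9 mPa*s

119.9


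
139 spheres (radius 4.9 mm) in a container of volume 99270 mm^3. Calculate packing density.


V_sphere = 4/3*pi*4.9^3 = 492.807 mm^3
Total V = 139*492.807 = 68500.173 mm^3
PD = 68500.173 / 99270 = 0.69

0.69


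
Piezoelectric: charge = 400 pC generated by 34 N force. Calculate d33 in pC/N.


d33 = 400 / 34 = 11.8 pC/N

11.8


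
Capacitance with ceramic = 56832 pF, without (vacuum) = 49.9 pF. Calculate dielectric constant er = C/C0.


er = 56832 / 49.9 = 1138.92

1138.92


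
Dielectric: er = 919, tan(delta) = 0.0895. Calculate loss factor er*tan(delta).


Loss = 919 * 0.0895 = 82.251

82.251


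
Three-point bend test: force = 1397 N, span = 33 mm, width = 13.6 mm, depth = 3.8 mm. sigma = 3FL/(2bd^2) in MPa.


sigma = 3*1397*33/(2*13.6*3.8^2) = 352.1 MPa

352.1


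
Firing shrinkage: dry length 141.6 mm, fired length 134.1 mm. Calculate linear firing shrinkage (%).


FS = (141.6 - 134.1) / 141.6 * 100 = 5.3%

5.3


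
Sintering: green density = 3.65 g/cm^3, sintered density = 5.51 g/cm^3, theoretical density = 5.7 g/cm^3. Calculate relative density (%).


Relative = 5.51 / 5.7 * 100 = 96.7%

96.7


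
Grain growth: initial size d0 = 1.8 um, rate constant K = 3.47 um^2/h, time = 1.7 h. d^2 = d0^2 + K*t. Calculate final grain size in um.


d^2 = 1.8^2 + 3.47*1.7 = 9.139
d = sqrt(9.139) = 3.02 um

3.02


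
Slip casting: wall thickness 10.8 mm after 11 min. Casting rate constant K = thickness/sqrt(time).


K = 10.8 / sqrt(11) = 10.8 / 3.3166 = 3.256 mm/min^0.5

3.256


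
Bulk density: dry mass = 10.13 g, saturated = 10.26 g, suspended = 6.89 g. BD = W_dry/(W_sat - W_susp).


BD = 10.13 / (10.26 - 6.89) = 10.13 / 3.37 = 3.006 g/cm^3

3.006


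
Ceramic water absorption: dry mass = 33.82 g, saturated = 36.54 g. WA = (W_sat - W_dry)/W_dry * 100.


WA = (36.54 - 33.82) / 33.82 * 100 = 8.04%

8.04


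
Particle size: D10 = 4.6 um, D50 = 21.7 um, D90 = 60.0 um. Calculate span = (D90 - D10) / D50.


Span = (60.0 - 4.6) / 21.7 = 55.4 / 21.7 = 2.553

2.553


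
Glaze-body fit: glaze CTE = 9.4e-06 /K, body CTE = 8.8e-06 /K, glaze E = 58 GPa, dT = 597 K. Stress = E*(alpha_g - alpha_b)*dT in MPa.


Stress = 58*1000*(9.4e-06 - 8.8e-06)*597 = 20.8 MPa

20.8


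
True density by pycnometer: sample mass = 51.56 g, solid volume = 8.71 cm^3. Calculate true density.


TD = 51.56 / 8.71 = 5.92 g/cm^3

5.92


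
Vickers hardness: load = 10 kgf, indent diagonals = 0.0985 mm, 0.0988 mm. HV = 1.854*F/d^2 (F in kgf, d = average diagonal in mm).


d_avg = (0.0985+0.0988)/2 = 0.09865 mm
HV = 1.854*10/0.09865^2 = 1905

1905


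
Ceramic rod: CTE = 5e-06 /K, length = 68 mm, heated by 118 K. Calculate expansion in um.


dL = 5e-06 * 68 * 118 * 1000 = 40.12 um

40.12


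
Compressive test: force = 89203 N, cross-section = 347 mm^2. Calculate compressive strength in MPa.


CS = 89203 / 347 = 257.1 MPa

257.1


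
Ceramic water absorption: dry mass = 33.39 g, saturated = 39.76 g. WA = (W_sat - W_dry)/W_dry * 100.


WA = (39.76 - 33.39) / 33.39 * 100 = 19.08%

19.08


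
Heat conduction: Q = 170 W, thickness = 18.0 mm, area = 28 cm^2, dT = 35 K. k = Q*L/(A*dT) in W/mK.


k = 170*18.0/1000/(28/10000*35) = 31.22 W/mK

31.22


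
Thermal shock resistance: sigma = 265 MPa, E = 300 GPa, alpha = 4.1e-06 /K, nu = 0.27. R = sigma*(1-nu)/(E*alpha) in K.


R = 265*(1-0.27)/(300*1000*4.1e-06) = 157 K

157


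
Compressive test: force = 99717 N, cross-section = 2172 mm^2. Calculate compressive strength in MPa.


CS = 99717 / 2172 = 45.9 MPa

45.9


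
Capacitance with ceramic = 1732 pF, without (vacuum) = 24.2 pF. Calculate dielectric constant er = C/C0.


er = 1732 / 24.2 = 71.57

71.57


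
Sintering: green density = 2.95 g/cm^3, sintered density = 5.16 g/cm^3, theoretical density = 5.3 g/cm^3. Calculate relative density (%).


Relative = 5.16 / 5.3 * 100 = 97.4%

97.4


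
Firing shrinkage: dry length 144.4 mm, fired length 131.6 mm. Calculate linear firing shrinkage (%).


FS = (144.4 - 131.6) / 144.4 * 100 = 8.86%

8.86


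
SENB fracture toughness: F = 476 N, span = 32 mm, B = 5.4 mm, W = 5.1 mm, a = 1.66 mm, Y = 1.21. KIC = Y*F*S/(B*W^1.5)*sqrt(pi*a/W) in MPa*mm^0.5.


KIC = 1.21*476*32/(5.4*5.1^1.5)*sqrt(pi*1.66/5.1) = 299.67

299.67


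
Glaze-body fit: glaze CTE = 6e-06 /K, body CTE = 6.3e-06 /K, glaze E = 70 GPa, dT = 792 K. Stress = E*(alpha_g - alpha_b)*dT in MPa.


Stress = 70*1000*(6e-06 - 6.3e-06)*792 = -16.6 MPa

-16.6


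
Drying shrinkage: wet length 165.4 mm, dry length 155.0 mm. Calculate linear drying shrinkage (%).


DS = (165.4 - 155.0) / 165.4 * 100 = 6.29%

6.29


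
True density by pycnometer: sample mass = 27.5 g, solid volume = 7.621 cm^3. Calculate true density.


TD = 27.5 / 7.621 = 3.608 g/cm^3

3.608


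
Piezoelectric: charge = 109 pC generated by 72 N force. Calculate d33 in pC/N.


d33 = 109 / 72 = 1.5 pC/N

1.5


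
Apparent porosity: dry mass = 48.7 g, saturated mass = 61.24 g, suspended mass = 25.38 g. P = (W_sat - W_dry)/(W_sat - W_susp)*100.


P = (61.24 - 48.7) / (61.24 - 25.38) * 100 = 12.54 / 35.86 * 100 = 35.0%

35.0


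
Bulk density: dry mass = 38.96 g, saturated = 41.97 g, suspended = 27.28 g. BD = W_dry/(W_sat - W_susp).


BD = 38.96 / (41.97 - 27.28) = 38.96 / 14.69 = 2.652 g/cm^3

2.652


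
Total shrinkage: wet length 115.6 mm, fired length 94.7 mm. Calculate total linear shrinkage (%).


TS = (115.6 - 94.7) / 115.6 * 100 = 18.08%

18.08


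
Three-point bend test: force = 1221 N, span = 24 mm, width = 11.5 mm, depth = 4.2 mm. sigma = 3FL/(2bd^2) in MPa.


sigma = 3*1221*24/(2*11.5*4.2^2) = 216.7 MPa

216.7


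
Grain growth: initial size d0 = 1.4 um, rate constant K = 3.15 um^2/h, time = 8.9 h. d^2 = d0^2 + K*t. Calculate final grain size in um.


d^2 = 1.4^2 + 3.15*8.9 = 29.995
d = sqrt(29.995) = 5.48 um

5.48


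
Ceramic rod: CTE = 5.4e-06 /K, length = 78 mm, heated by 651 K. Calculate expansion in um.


dL = 5.4e-06 * 78 * 651 * 1000 = 274.201 um

274.201


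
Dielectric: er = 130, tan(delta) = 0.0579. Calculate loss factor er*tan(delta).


Loss = 130 * 0.0579 = 7.527

7.527


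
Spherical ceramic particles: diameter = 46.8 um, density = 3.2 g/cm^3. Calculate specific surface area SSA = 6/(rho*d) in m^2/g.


SSA = 6 / (3.2 * 46.8) = 0.04 m^2/g

0.04


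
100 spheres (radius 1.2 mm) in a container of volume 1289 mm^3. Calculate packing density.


V_sphere = 4/3*pi*1.2^3 = 7.2382 mm^3
Total V = 100*7.2382 = 723.82 mm^3
PD = 723.82 / 1289 = 0.562

0.562


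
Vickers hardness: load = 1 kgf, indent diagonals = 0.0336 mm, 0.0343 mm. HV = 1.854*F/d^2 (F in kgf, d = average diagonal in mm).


d_avg = (0.0336+0.0343)/2 = 0.03395 mm
HV = 1.854*1/0.03395^2 = 1609

1609


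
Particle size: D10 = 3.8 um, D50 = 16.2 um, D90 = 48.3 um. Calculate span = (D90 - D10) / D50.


Span = (48.3 - 3.8) / 16.2 = 44.5 / 16.2 = 2.747

2.747


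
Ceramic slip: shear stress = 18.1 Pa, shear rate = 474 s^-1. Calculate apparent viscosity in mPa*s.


eta = tau/gamma * 1000 = 18.1/474 * 1000 = 38.2 mPa*s

38.2


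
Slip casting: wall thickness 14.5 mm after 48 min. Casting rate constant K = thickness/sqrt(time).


K = 14.5 / sqrt(48) = 14.5 / 6.9282 = 2.093 mm/min^0.5

2.093


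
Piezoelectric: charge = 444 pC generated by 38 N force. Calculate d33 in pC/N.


d33 = 444 / 38 = 11.7 pC/N

11.7


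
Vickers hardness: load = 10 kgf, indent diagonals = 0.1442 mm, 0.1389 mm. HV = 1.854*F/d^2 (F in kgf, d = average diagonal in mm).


d_avg = (0.1442+0.1389)/2 = 0.14155 mm
HV = 1.854*10/0.14155^2 = 925

925


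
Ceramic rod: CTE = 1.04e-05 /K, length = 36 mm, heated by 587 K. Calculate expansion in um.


dL = 1.04e-05 * 36 * 587 * 1000 = 219.773 um

219.773


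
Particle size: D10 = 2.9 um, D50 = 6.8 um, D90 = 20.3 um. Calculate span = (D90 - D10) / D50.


Span = (20.3 - 2.9) / 6.8 = 17.4 / 6.8 = 2.559

2.559


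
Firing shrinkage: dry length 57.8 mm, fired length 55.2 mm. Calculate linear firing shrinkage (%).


FS = (57.8 - 55.2) / 57.8 * 100 = 4.5%

4.5


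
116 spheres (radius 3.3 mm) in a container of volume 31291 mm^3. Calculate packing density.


V_sphere = 4/3*pi*3.3^3 = 150.5326 mm^3
Total V = 116*150.5326 = 17461.7816 mm^3
PD = 17461.7816 / 31291 = 0.558

0.558


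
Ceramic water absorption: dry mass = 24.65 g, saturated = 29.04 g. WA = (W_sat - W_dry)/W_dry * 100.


WA = (29.04 - 24.65) / 24.65 * 100 = 17.81%

17.81


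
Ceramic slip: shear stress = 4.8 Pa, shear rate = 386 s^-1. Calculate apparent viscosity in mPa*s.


eta = tau/gamma * 1000 = 4.8/386 * 1000 = 12.4 mPa*s

12.4


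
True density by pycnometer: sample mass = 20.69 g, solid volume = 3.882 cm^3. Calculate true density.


TD = 20.69 / 3.882 = 5.33 g/cm^3

5.33


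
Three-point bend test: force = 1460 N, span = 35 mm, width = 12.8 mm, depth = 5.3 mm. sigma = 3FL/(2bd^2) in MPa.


sigma = 3*1460*35/(2*12.8*5.3^2) = 213.2 MPa

213.2


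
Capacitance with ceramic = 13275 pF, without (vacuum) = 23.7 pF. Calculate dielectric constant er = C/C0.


er = 13275 / 23.7 = 560.13

560.13


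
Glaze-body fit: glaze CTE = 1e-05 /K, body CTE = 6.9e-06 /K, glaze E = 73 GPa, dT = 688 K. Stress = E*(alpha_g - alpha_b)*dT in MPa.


Stress = 73*1000*(1e-05 - 6.9e-06)*688 = 155.7 MPa

155.7


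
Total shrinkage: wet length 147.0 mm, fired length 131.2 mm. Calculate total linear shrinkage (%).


TS = (147.0 - 131.2) / 147.0 * 100 = 10.75%

10.75


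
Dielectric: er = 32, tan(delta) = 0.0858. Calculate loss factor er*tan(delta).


Loss = 32 * 0.0858 = 2.746

2.746


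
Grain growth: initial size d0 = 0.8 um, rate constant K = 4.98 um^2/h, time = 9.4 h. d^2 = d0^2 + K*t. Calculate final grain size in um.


d^2 = 0.8^2 + 4.98*9.4 = 47.452
d = sqrt(47.452) = 6.89 um

6.89


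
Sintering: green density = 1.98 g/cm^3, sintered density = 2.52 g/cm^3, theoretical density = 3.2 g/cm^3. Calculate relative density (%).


Relative = 2.52 / 3.2 * 100 = 78.8%

78.8


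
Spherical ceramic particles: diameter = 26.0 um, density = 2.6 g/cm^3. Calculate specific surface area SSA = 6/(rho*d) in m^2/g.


SSA = 6 / (2.6 * 26.0) = 0.089 m^2/g

0.089


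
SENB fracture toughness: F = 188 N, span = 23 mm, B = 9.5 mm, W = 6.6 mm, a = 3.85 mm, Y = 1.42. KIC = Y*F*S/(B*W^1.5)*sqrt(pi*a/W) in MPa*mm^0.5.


KIC = 1.42*188*23/(9.5*6.6^1.5)*sqrt(pi*3.85/6.6) = 51.6

51.6


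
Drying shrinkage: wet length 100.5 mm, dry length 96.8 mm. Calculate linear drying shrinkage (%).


DS = (100.5 - 96.8) / 100.5 * 100 = 3.68%

3.68


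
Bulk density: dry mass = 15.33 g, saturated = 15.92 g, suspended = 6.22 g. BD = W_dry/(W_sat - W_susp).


BD = 15.33 / (15.92 - 6.22) = 15.33 / 9.7 = 1.58 g/cm^3

1.58


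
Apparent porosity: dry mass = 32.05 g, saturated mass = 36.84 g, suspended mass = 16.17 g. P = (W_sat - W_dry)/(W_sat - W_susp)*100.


P = (36.84 - 32.05) / (36.84 - 16.17) * 100 = 4.79 / 20.67 * 100 = 23.2%

23.2


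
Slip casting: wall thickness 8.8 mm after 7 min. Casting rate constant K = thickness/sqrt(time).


K = 8.8 / sqrt(7) = 8.8 / 2.6458 = 3.326 mm/min^0.5

3.326


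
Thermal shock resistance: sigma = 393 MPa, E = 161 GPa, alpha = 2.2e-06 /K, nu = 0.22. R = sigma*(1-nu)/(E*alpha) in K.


R = 393*(1-0.22)/(161*1000*2.2e-06) = 865 K

865


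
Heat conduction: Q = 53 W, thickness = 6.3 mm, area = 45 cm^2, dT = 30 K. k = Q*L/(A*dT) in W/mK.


k = 53*6.3/1000/(45/10000*30) = 2.47 W/mK

2.47


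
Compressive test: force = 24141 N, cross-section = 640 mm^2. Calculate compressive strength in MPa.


CS = 24141 / 640 = 37.7 MPa

37.7


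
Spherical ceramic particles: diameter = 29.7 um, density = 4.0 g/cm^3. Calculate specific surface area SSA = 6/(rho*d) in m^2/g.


SSA = 6 / (4.0 * 29.7) = 0.051 m^2/g

0.051


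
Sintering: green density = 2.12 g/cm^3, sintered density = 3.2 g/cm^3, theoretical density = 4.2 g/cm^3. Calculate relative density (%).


Relative = 3.2 / 4.2 * 100 = 76.2%

76.2


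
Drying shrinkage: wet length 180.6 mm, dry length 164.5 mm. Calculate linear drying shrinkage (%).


DS = (180.6 - 164.5) / 180.6 * 100 = 8.91%

8.91


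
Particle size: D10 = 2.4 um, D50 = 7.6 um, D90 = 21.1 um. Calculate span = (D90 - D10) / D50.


Span = (21.1 - 2.4) / 7.6 = 18.7 / 7.6 = 2.461

2.461


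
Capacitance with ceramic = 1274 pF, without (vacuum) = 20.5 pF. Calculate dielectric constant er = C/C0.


er = 1274 / 20.5 = 62.15

62.15


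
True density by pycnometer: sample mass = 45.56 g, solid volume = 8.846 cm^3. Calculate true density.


TD = 45.56 / 8.846 = 5.15 g/cm^3

5.15


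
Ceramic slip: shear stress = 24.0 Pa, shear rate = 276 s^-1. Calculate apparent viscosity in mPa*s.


eta = tau/gamma * 1000 = 24.0/276 * 1000 = 87.0 mPa*s

87.0


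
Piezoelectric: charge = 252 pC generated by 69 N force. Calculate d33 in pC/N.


d33 = 252 / 69 = 3.7 pC/N

3.7


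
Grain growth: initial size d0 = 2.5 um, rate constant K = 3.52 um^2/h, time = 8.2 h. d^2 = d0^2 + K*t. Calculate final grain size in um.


d^2 = 2.5^2 + 3.52*8.2 = 35.114
d = sqrt(35.114) = 5.93 um

5.93


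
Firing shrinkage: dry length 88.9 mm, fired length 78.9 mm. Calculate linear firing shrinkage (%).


FS = (88.9 - 78.9) / 88.9 * 100 = 11.25%

11.25


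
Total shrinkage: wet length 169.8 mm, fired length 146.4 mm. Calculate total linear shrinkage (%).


TS = (169.8 - 146.4) / 169.8 * 100 = 13.78%

13.78


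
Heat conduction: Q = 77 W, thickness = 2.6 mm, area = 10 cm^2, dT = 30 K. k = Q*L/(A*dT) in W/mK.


k = 77*2.6/1000/(10/10000*30) = 6.67 W/mK

6.67


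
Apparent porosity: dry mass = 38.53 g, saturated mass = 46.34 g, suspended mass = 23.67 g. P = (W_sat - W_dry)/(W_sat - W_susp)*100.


P = (46.34 - 38.53) / (46.34 - 23.67) * 100 = 7.81 / 22.67 * 100 = 34.5%

34.5


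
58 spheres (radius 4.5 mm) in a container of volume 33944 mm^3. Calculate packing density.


V_sphere = 4/3*pi*4.5^3 = 381.7035 mm^3
Total V = 58*381.7035 = 22138.803 mm^3
PD = 22138.803 / 33944 = 0.652

0.652


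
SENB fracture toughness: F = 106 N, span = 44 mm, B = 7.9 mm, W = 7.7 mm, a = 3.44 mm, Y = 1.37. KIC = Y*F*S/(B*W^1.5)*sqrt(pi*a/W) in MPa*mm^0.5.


KIC = 1.37*106*44/(7.9*7.7^1.5)*sqrt(pi*3.44/7.7) = 44.85

44.85


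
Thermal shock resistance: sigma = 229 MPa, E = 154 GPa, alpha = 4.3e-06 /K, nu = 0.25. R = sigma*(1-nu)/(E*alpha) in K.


R = 229*(1-0.25)/(154*1000*4.3e-06) = 259 K

259


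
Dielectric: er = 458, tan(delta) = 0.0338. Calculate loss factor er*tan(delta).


Loss = 458 * 0.0338 = 15.48

15.48


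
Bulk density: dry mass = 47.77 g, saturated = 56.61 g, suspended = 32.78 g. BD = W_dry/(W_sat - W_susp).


BD = 47.77 / (56.61 - 32.78) = 47.77 / 23.83 = 2.005 g/cm^3

2.005


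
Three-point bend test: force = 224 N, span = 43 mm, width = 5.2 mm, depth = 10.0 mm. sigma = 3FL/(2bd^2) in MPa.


sigma = 3*224*43/(2*5.2*10.0^2) = 27.8 MPa

27.8


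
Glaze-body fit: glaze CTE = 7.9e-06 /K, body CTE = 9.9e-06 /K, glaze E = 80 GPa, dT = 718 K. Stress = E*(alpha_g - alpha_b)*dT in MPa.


Stress = 80*1000*(7.9e-06 - 9.9e-06)*718 = -114.9 MPa

-114.9


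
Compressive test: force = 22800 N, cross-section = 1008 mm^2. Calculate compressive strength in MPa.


CS = 22800 / 1008 = 22.6 MPa

22.6


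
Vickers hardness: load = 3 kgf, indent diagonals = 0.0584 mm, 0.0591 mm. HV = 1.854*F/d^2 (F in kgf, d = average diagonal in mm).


d_avg = (0.0584+0.0591)/2 = 0.05875 mm
HV = 1.854*3/0.05875^2 = 1611

1611


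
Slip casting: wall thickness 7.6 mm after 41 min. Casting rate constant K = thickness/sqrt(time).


K = 7.6 / sqrt(41) = 7.6 / 6.4031 = 1.187 mm/min^0.5

1.187


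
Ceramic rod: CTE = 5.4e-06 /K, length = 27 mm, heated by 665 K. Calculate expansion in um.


dL = 5.4e-06 * 27 * 665 * 1000 = 96.957 um

96.957


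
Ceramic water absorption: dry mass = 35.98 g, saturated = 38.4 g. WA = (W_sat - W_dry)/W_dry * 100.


WA = (38.4 - 35.98) / 35.98 * 100 = 6.73%

6.73


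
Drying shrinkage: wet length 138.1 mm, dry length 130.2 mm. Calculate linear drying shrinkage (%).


DS = (138.1 - 130.2) / 138.1 * 100 = 5.72%

5.72


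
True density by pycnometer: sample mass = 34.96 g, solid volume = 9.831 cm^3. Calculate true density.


TD = 34.96 / 9.831 = 3.556 g/cm^3

3.556


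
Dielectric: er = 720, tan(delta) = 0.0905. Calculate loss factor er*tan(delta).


Loss = 720 * 0.0905 = 65.16

65.16


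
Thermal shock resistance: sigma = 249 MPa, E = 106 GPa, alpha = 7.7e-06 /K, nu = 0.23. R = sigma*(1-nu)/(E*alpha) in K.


R = 249*(1-0.23)/(106*1000*7.7e-06) = 235 K

235


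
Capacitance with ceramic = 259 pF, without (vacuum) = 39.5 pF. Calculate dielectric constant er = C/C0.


er = 259 / 39.5 = 6.56

6.56


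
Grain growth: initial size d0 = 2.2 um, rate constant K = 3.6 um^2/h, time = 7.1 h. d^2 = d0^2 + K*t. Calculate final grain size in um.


d^2 = 2.2^2 + 3.6*7.1 = 30.4
d = sqrt(30.4) = 5.51 um

5.51


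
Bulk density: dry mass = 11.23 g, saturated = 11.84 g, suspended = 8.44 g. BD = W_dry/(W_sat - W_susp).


BD = 11.23 / (11.84 - 8.44) = 11.23 / 3.4 = 3.303 g/cm^3

3.303


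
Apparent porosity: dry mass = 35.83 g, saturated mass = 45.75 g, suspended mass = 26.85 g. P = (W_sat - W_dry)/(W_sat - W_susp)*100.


P = (45.75 - 35.83) / (45.75 - 26.85) * 100 = 9.92 / 18.9 * 100 = 52.5%

52.5


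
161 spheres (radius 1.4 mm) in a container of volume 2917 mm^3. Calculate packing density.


V_sphere = 4/3*pi*1.4^3 = 11.494 mm^3
Total V = 161*11.494 = 1850.534 mm^3
PD = 1850.534 / 2917 = 0.634

0.634


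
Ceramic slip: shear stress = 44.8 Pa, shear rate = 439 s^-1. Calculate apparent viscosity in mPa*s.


eta = tau/gamma * 1000 = 44.8/439 * 1000 = 102.1 mPa*s

102.1


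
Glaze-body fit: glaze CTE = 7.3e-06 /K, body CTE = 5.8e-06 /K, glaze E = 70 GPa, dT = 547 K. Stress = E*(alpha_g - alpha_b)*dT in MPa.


Stress = 70*1000*(7.3e-06 - 5.8e-06)*547 = 57.4 MPa

57.4


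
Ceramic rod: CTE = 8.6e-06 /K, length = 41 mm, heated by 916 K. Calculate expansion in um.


dL = 8.6e-06 * 41 * 916 * 1000 = 322.982 um

322.982


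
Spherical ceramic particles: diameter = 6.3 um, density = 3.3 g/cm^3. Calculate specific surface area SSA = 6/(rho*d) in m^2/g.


SSA = 6 / (3.3 * 6.3) = 0.289 m^2/g

0.289


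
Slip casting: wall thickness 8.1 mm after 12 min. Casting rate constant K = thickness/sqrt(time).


K = 8.1 / sqrt(12) = 8.1 / 3.4641 = 2.338 mm/min^0.5

2.338


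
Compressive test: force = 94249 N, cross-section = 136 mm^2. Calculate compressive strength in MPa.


CS = 94249 / 136 = 693.0 MPa

693.0


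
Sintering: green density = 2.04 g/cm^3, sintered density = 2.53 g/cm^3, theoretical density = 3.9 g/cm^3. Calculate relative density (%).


Relative = 2.53 / 3.9 * 100 = 64.9%

64.9


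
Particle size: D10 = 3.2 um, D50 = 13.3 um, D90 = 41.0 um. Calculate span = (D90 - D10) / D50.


Span = (41.0 - 3.2) / 13.3 = 37.8 / 13.3 = 2.842

2.842


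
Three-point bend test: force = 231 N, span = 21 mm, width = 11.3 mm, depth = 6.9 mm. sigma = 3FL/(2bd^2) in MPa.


sigma = 3*231*21/(2*11.3*6.9^2) = 13.5 MPa

13.5


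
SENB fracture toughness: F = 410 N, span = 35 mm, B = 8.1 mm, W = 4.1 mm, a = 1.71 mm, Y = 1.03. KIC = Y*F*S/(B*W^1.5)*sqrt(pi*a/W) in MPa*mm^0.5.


KIC = 1.03*410*35/(8.1*4.1^1.5)*sqrt(pi*1.71/4.1) = 251.6

251.6


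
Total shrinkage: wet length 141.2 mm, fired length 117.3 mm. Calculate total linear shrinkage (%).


TS = (141.2 - 117.3) / 141.2 * 100 = 16.93%

16.93


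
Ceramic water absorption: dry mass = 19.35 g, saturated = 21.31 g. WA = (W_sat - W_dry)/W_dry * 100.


WA = (21.31 - 19.35) / 19.35 * 100 = 10.13%

10.13


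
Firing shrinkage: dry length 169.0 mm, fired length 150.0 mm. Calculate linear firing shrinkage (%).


FS = (169.0 - 150.0) / 169.0 * 100 = 11.24%

11.24


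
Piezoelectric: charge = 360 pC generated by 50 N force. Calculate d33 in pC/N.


d33 = 360 / 50 = 7.2 pC/N

7.2


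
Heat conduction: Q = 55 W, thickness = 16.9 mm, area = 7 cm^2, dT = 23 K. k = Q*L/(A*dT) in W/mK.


k = 55*16.9/1000/(7/10000*23) = 57.73 W/mK

57.73


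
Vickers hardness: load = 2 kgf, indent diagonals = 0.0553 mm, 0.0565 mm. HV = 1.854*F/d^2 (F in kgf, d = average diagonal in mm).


d_avg = (0.0553+0.0565)/2 = 0.0559 mm
HV = 1.854*2/0.0559^2 = 1187

1187


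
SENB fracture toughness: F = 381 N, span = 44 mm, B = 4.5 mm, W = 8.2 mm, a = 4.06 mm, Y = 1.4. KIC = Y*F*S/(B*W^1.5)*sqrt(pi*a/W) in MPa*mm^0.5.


KIC = 1.4*381*44/(4.5*8.2^1.5)*sqrt(pi*4.06/8.2) = 277.02

277.02


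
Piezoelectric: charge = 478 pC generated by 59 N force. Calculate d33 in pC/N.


d33 = 478 / 59 = 8.1 pC/N

8.1


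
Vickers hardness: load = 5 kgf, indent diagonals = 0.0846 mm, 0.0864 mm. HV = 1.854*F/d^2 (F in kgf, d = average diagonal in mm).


d_avg = (0.0846+0.0864)/2 = 0.0855 mm
HV = 1.854*5/0.0855^2 = 1268

1268


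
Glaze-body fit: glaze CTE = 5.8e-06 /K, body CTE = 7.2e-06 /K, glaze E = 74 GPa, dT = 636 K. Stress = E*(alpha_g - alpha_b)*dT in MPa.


Stress = 74*1000*(5.8e-06 - 7.2e-06)*636 = -65.9 MPa

-65.9


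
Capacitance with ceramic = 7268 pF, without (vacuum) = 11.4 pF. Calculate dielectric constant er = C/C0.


er = 7268 / 11.4 = 637.54

637.54


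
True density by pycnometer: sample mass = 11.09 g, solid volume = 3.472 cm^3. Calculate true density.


TD = 11.09 / 3.472 = 3.194 g/cm^3

3.194


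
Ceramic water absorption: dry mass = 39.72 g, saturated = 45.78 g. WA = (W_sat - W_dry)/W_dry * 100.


WA = (45.78 - 39.72) / 39.72 * 100 = 15.26%

15.26


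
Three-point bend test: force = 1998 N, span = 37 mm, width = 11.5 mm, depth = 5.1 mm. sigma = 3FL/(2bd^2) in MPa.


sigma = 3*1998*37/(2*11.5*5.1^2) = 370.7 MPa

370.7


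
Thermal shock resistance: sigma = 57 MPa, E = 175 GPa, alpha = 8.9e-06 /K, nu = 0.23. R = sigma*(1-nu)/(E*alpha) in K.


R = 57*(1-0.23)/(175*1000*8.9e-06) = 28 K

28


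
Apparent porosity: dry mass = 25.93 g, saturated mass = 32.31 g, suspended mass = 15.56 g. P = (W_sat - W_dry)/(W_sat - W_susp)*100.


P = (32.31 - 25.93) / (32.31 - 15.56) * 100 = 6.38 / 16.75 * 100 = 38.1%

38.1


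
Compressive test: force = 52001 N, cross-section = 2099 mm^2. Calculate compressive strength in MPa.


CS = 52001 / 2099 = 24.8 MPa

24.8


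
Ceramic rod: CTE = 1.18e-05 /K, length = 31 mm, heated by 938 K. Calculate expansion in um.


dL = 1.18e-05 * 31 * 938 * 1000 = 343.12 um

343.12


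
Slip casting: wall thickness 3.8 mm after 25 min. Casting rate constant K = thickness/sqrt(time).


K = 3.8 / sqrt(25) = 3.8 / 5.0 = 0.76 mm/min^0.5

0.76


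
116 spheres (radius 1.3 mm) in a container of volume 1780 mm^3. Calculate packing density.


V_sphere = 4/3*pi*1.3^3 = 9.2028 mm^3
Total V = 116*9.2028 = 1067.5248 mm^3
PD = 1067.5248 / 1780 = 0.6

0.6


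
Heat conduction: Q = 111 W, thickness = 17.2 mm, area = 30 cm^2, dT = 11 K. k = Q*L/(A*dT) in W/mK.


k = 111*17.2/1000/(30/10000*11) = 57.85 W/mK

57.85


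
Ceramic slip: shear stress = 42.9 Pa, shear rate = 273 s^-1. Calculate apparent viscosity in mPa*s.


eta = tau/gamma * 1000 = 42.9/273 * 1000 = 157.1 mPa*s

157.1


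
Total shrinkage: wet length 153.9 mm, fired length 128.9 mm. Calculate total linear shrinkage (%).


TS = (153.9 - 128.9) / 153.9 * 100 = 16.24%

16.24


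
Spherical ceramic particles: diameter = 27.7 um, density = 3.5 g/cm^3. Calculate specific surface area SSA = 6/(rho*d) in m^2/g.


SSA = 6 / (3.5 * 27.7) = 0.062 m^2/g

0.062


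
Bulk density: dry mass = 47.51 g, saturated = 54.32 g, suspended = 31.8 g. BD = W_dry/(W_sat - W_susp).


BD = 47.51 / (54.32 - 31.8) = 47.51 / 22.52 = 2.11 g/cm^3

2.11


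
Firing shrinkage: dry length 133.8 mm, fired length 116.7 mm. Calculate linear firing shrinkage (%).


FS = (133.8 - 116.7) / 133.8 * 100 = 12.78%

12.78


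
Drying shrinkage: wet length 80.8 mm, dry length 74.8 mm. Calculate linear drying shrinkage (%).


DS = (80.8 - 74.8) / 80.8 * 100 = 7.43%

7.43


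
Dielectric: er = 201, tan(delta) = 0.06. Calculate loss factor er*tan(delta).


Loss = 201 * 0.06 = 12.06

12.06
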